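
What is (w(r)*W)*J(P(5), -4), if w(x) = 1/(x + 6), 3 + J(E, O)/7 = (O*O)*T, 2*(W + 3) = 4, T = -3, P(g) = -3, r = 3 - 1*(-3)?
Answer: 119/4 ≈ 29.750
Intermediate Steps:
r = 6 (r = 3 + 3 = 6)
W = -1 (W = -3 + (½)*4 = -3 + 2 = -1)
J(E, O) = -21 - 21*O² (J(E, O) = -21 + 7*((O*O)*(-3)) = -21 + 7*(O²*(-3)) = -21 + 7*(-3*O²) = -21 - 21*O²)
w(x) = 1/(6 + x)
(w(r)*W)*J(P(5), -4) = (-1/(6 + 6))*(-21 - 21*(-4)²) = (-1/12)*(-21 - 21*16) = ((1/12)*(-1))*(-21 - 336) = -1/12*(-357) = 119/4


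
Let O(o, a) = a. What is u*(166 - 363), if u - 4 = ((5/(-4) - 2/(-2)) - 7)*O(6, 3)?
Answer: 13987/4 ≈ 3496.8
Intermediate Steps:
u = -71/4 (u = 4 + ((5/(-4) - 2/(-2)) - 7)*3 = 4 + ((5*(-¼) - 2*(-½)) - 7)*3 = 4 + ((-5/4 + 1) - 7)*3 = 4 + (-¼ - 7)*3 = 4 - 29/4*3 = 4 - 87/4 = -71/4 ≈ -17.750)
u*(166 - 363) = -71*(166 - 363)/4 = -71/4*(-197) = 13987/4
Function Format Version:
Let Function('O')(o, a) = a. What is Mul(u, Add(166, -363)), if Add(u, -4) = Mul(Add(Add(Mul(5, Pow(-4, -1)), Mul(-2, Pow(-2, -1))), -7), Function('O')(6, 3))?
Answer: Rational(13987, 4) ≈ 3496.8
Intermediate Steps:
u = Rational(-71, 4) (u = Add(4, Mul(Add(Add(Mul(5, Pow(-4, -1)), Mul(-2, Pow(-2, -1))), -7), 3)) = Add(4, Mul(Add(Add(Mul(5, Rational(-1, 4)), Mul(-2, Rational(-1, 2))), -7), 3)) = Add(4, Mul(Add(Add(Rational(-5, 4), 1), -7), 3)) = Add(4, Mul(Add(Rational(-1, 4), -7), 3)) = Add(4, Mul(Rational(-29, 4), 3)) = Add(4, Rational(-87, 4)) = Rational(-71, 4) ≈ -17.750)
Mul(u, Add(166, -363)) = Mul(Rational(-71, 4), Add(166, -363)) = Mul(Rational(-71, 4), -197) = Rational(13987, 4)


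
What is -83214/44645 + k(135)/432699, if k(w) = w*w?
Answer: -11730986487/6439282285 ≈ -1.8218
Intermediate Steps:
k(w) = w²
-83214/44645 + k(135)/432699 = -83214/44645 + 135²/432699 = -83214*1/44645 + 18225*(1/432699) = -83214/44645 + 6075/144233 = -11730986487/6439282285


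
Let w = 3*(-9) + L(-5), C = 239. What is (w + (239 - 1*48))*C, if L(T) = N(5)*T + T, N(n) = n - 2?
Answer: 34416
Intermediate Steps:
N(n) = -2 + n
L(T) = 4*T (L(T) = (-2 + 5)*T + T = 3*T + T = 4*T)
w = -47 (w = 3*(-9) + 4*(-5) = -27 - 20 = -47)
(w + (239 - 1*48))*C = (-47 + (239 - 1*48))*239 = (-47 + (239 - 48))*239 = (-47 + 191)*239 = 144*239 = 34416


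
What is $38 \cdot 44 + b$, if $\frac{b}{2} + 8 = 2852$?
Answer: $7360$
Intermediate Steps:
$b = 5688$ ($b = -16 + 2 \cdot 2852 = -16 + 5704 = 5688$)
$38 \cdot 44 + b = 38 \cdot 44 + 5688 = 1672 + 5688 = 7360$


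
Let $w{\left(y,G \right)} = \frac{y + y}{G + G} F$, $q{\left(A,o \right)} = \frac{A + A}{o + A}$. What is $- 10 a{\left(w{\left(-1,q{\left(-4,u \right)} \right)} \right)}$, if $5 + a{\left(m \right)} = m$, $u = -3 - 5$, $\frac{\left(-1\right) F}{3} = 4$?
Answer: $-130$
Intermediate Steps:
$F = -12$ ($F = \left(-3\right) 4 = -12$)
$u = -8$ ($u = -3 - 5 = -8$)
$q{\left(A,o \right)} = \frac{2 A}{A + o}$
$w{\left(y,G \right)} = - \frac{12 y}{G}$ ($w{\left(y,G \right)} = \frac{y + y}{G + G} \left(-12\right) = \frac{2 y}{2 G} \left(-12\right) = 2 y \frac{1}{2 G} \left(-12\right) = \frac{y}{G} \left(-12\right) = - \frac{12 y}{G}$)
$a{\left(m \right)} = -5 + m$
$- 10 a{\left(w{\left(-1,q{\left(-4,u \right)} \right)} \right)} = - 10 \left(-5 - - \frac{12}{2 \left(-4\right) \frac{1}{-4 - 8}}\right) = - 10 \left(-5 - - \frac{12}{2 \left(-4\right) \frac{1}{-12}}\right) = - 10 \left(-5 - - \frac{12}{2 \left(-4\right) \left(- \frac{1}{12}\right)}\right) = - 10 \left(-5 - - \frac{12}{\frac{2}{3}}\right) = - 10 \left(-5 - \left(-12\right) \frac{3}{2}\right) = - 10 \left(-5 + 18\right) = \left(-10\right) 13 = -130$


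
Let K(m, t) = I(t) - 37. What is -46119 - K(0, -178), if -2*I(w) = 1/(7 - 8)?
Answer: -92165/2 ≈ -46083.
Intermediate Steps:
I(w) = ½ (I(w) = -1/(2*(7 - 8)) = -½/(-1) = -½*(-1) = ½)
K(m, t) = -73/2 (K(m, t) = ½ - 37 = -73/2)
-46119 - K(0, -178) = -46119 - 1*(-73/2) = -46119 + 73/2 = -92165/2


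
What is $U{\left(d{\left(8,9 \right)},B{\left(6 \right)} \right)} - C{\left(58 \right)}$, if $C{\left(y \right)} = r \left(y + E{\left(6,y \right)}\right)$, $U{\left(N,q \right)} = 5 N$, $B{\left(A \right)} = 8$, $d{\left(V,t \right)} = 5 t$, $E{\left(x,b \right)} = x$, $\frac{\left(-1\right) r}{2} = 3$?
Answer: $609$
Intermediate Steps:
$r = -6$ ($r = \left(-2\right) 3 = -6$)
$C{\left(y \right)} = -36 - 6 y$ ($C{\left(y \right)} = - 6 \left(y + 6\right) = - 6 \left(6 + y\right) = -36 - 6 y$)
$U{\left(d{\left(8,9 \right)},B{\left(6 \right)} \right)} - C{\left(58 \right)} = 5 \cdot 5 \cdot 9 - \left(-36 - 348\right) = 5 \cdot 45 - \left(-36 - 348\right) = 225 - -384 = 225 + 384 = 609$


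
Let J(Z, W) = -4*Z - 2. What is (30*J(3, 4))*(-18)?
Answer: 7560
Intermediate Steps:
J(Z, W) = -2 - 4*Z
(30*J(3, 4))*(-18) = (30*(-2 - 4*3))*(-18) = (30*(-2 - 12))*(-18) = (30*(-14))*(-18) = -420*(-18) = 7560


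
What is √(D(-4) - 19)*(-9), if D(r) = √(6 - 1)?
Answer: -9*I*√(19 - √5) ≈ -36.849*I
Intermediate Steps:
D(r) = √5
√(D(-4) - 19)*(-9) = √(√5 - 19)*(-9) = √(-19 + √5)*(-9) = -9*√(-19 + √5)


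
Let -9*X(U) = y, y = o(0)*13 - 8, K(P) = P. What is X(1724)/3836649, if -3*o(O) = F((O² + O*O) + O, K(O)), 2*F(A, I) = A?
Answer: 8/34529841 ≈ 2.3168e-7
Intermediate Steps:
F(A, I) = A/2
o(O) = -O²/3 - O/6 (o(O) = -((O² + O*O) + O)/6 = -((O² + O²) + O)/6 = -(2*O² + O)/6 = -(O + 2*O²)/6 = -(O² + O/2)/3 = -O²/3 - O/6)
y = -8 (y = -⅙*0*(1 + 2*0)*13 - 8 = -⅙*0*(1 + 0)*13 - 8 = -⅙*0*1*13 - 8 = 0*13 - 8 = 0 - 8 = -8)
X(U) = 8/9 (X(U) = -⅑*(-8) = 8/9)
X(1724)/3836649 = (8/9)/3836649 = (8/9)*(1/3836649) = 8/34529841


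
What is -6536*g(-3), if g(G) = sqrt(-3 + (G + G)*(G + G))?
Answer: -6536*sqrt(33) ≈ -37546.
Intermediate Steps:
g(G) = sqrt(-3 + 4*G**2) (g(G) = sqrt(-3 + (2*G)*(2*G)) = sqrt(-3 + 4*G**2))
-6536*g(-3) = -6536*sqrt(-3 + 4*(-3)**2) = -6536*sqrt(-3 + 4*9) = -6536*sqrt(-3 + 36) = -6536*sqrt(33)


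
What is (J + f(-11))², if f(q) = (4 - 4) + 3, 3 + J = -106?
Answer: 11236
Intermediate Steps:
J = -109 (J = -3 - 106 = -109)
f(q) = 3 (f(q) = 0 + 3 = 3)
(J + f(-11))² = (-109 + 3)² = (-106)² = 11236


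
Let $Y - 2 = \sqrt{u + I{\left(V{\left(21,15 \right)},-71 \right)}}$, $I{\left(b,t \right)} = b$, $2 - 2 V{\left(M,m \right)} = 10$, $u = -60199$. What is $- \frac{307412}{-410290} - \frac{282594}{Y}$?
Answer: $- \frac{35563771706}{4117055005} + \frac{94198 i \sqrt{60203}}{20069} \approx -8.6382 + 1151.7 i$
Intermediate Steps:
$V{\left(M,m \right)} = -4$ ($V{\left(M,m \right)} = 1 - 5 = -4$)
$Y = 2 + i \sqrt{60203}$ ($Y = 2 + \sqrt{-60199 - 4} = 2 + \sqrt{-60203} = 2 + i \sqrt{60203} \approx 2.0 + 245.36 i$)
$- \frac{307412}{-410290} - \frac{282594}{Y} = - \frac{307412}{-410290} - \frac{282594}{2 + i \sqrt{60203}} = \left(-307412\right) \left(- \frac{1}{410290}\right) - \frac{282594}{2 + i \sqrt{60203}} = \frac{153706}{205145} - \frac{282594}{2 + i \sqrt{60203}}$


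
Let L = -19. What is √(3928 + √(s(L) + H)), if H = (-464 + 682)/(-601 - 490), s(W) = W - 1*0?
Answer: √(4675423768 + 1091*I*√22853177)/1091 ≈ 62.674 + 0.034957*I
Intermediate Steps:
s(W) = W (s(W) = W + 0 = W)
H = -218/1091 (H = 218/(-1091) = 218*(-1/1091) = -218/1091 ≈ -0.19982)
√(3928 + √(s(L) + H)) = √(3928 + √(-19 - 218/1091)) = √(3928 + √(-20947/1091)) = √(3928 + I*√22853177/1091)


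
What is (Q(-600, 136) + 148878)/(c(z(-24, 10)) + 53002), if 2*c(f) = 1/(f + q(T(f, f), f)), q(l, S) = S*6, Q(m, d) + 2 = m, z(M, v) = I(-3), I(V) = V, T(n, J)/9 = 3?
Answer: 6227592/2226083 ≈ 2.7976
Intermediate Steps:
T(n, J) = 27 (T(n, J) = 9*3 = 27)
z(M, v) = -3
Q(m, d) = -2 + m
q(l, S) = 6*S
c(f) = 1/(14*f) (c(f) = 1/(2*(f + 6*f)) = 1/(2*((7*f))) = (1/(7*f))/2 = 1/(14*f))
(Q(-600, 136) + 148878)/(c(z(-24, 10)) + 53002) = ((-2 - 600) + 148878)/((1/14)/(-3) + 53002) = (-602 + 148878)/((1/14)*(-⅓) + 53002) = 148276/(-1/42 + 53002) = 148276/(2226083/42) = 148276*(42/2226083) = 6227592/2226083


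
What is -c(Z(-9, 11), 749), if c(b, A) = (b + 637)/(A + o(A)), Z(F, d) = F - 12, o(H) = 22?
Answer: -616/771 ≈ -0.79896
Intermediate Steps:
Z(F, d) = -12 + F
c(b, A) = (637 + b)/(22 + A) (c(b, A) = (b + 637)/(A + 22) = (637 + b)/(22 + A))
-c(Z(-9, 11), 749) = -(637 + (-12 - 9))/(22 + 749) = -(637 - 21)/771 = -616/771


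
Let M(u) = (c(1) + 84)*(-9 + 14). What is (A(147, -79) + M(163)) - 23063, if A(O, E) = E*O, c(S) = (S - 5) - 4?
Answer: -34296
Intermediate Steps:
c(S) = -9 + S (c(S) = (-5 + S) - 4 = -9 + S)
M(u) = 380 (M(u) = ((-9 + 1) + 84)*(-9 + 14) = (-8 + 84)*5 = 76*5 = 380)
(A(147, -79) + M(163)) - 23063 = (-79*147 + 380) - 23063 = (-11613 + 380) - 23063 = -11233 - 23063 = -34296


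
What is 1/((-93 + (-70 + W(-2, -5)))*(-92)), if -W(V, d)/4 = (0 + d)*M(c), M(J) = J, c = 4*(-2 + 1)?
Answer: 1/22356 ≈ 4.4731e-5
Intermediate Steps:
c = -4 (c = 4*(-1) = -4)
W(V, d) = 16*d (W(V, d) = -4*(0 + d)*(-4) = -4*d*(-4) = -(-16)*d = 16*d)
1/((-93 + (-70 + W(-2, -5)))*(-92)) = 1/((-93 + (-70 + 16*(-5)))*(-92)) = 1/((-93 + (-70 - 80))*(-92)) = 1/((-93 - 150)*(-92)) = 1/(-243*(-92)) = 1/22356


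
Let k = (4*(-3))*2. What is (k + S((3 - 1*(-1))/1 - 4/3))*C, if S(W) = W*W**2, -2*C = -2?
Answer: -136/27 ≈ -5.0370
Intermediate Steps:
C = 1 (C = -1/2*(-2) = 1)
S(W) = W**3
k = -24 (k = -12*2 = -24)
(k + S((3 - 1*(-1))/1 - 4/3))*C = (-24 + ((3 - 1*(-1))/1 - 4/3)**3)*1 = (-24 + ((3 + 1)*1 - 4*1/3)**3)*1 = (-24 + (4*1 - 4/3)**3)*1 = (-24 + (4 - 4/3)**3)*1 = (-24 + (8/3)**3)*1 = (-24 + 512/27)*1 = -136/27*1 = -136/27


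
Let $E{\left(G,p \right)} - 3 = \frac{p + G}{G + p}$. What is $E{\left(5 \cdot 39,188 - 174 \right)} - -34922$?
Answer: $34926$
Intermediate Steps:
$E{\left(G,p \right)} = 4$ ($E{\left(G,p \right)} = 3 + \frac{p + G}{G + p} = 3 + \frac{G + p}{G + p} = 3 + 1 = 4$)
$E{\left(5 \cdot 39,188 - 174 \right)} - -34922 = 4 - -34922 = 4 + 34922 = 34926$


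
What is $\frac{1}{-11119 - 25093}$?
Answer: $- \frac{1}{36212} \approx -2.7615 \cdot 10^{-5}$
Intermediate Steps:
$\frac{1}{-11119 - 25093} = \frac{1}{-36212} = - \frac{1}{36212}$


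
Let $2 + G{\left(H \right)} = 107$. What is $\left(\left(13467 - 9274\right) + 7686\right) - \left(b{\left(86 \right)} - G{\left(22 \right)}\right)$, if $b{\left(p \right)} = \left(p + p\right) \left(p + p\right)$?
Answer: $-17600$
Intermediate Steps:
$b{\left(p \right)} = 4 p^{2}$ ($b{\left(p \right)} = 2 p 2 p = 4 p^{2}$)
$G{\left(H \right)} = 105$ ($G{\left(H \right)} = -2 + 107 = 105$)
$\left(\left(13467 - 9274\right) + 7686\right) - \left(b{\left(86 \right)} - G{\left(22 \right)}\right) = \left(\left(13467 - 9274\right) + 7686\right) - \left(4 \cdot 86^{2} - 105\right) = \left(4193 + 7686\right) - \left(4 \cdot 7396 - 105\right) = 11879 - \left(29584 - 105\right) = 11879 - 29479 = -17600$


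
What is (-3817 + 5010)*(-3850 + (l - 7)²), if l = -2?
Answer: -4496417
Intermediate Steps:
(-3817 + 5010)*(-3850 + (l - 7)²) = (-3817 + 5010)*(-3850 + (-2 - 7)²) = 1193*(-3850 + (-9)²) = 1193*(-3850 + 81) = 1193*(-3769) = -4496417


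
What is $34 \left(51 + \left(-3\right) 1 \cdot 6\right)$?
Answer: $1122$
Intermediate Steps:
$34 \left(51 + \left(-3\right) 1 \cdot 6\right) = 34 \left(51 - 18\right) = 34 \cdot 33 = 1122$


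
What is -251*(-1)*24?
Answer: 6024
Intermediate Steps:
-251*(-1)*24 = 251*24 = 6024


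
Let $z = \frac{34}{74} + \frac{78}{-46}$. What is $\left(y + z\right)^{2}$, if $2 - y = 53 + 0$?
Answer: $\frac{1976069209}{724201} \approx 2728.6$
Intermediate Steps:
$y = -51$ ($y = 2 - \left(53 + 0\right) = 2 - 53 = -51$)
$z = - \frac{1052}{851}$ ($z = 34 \cdot \frac{1}{74} + 78 \left(- \frac{1}{46}\right) = \frac{17}{37} - \frac{39}{23} = - \frac{1052}{851} \approx -1.2362$)
$\left(y + z\right)^{2} = \left(-51 - \frac{1052}{851}\right)^{2} = \left(- \frac{44453}{851}\right)^{2} = \frac{1976069209}{724201}$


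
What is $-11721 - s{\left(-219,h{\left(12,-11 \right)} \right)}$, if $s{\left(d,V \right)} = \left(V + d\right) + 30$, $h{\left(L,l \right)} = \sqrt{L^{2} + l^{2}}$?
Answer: $-11532 - \sqrt{265} \approx -11548.0$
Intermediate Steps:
$s{\left(d,V \right)} = 30 + V + d$
$-11721 - s{\left(-219,h{\left(12,-11 \right)} \right)} = -11721 - \left(30 + \sqrt{12^{2} + \left(-11\right)^{2}} - 219\right) = -11721 - \left(30 + \sqrt{144 + 121} - 219\right) = -11721 - \left(30 + \sqrt{265} - 219\right) = -11721 - \left(-189 + \sqrt{265}\right) = -11721 + \left(189 - \sqrt{265}\right) = -11532 - \sqrt{265}$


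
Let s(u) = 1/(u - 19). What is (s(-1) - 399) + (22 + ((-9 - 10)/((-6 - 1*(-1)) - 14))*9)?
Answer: -7361/20 ≈ -368.05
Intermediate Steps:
s(u) = 1/(-19 + u)
(s(-1) - 399) + (22 + ((-9 - 10)/((-6 - 1*(-1)) - 14))*9) = (1/(-19 - 1) - 399) + (22 + ((-9 - 10)/((-6 - 1*(-1)) - 14))*9) = (1/(-20) - 399) + (22 - 19/((-6 + 1) - 14)*9) = (-1/20 - 399) + (22 - 19/(-5 - 14)*9) = -7981/20 + (22 - 19/(-19)*9) = -7981/20 + (22 - 19*(-1/19)*9) = -7981/20 + (22 + 1*9) = -7981/20 + (22 + 9) = -7981/20 + 31 = -7361/20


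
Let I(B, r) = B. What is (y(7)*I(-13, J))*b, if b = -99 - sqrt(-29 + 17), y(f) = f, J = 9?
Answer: 9009 + 182*I*sqrt(3) ≈ 9009.0 + 315.23*I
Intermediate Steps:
b = -99 - 2*I*sqrt(3) (b = -99 - sqrt(-12) = -99 - 2*I*sqrt(3) ≈ -99.0 - 3.4641*I)
(y(7)*I(-13, J))*b = (7*(-13))*(-99 - 2*I*sqrt(3)) = -91*(-99 - 2*I*sqrt(3)) = 9009 + 182*I*sqrt(3)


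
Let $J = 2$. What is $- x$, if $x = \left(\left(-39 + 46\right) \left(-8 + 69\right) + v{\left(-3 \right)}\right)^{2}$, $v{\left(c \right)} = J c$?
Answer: $-177241$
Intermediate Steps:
$v{\left(c \right)} = 2 c$
$x = 177241$ ($x = \left(\left(-39 + 46\right) \left(-8 + 69\right) + 2 \left(-3\right)\right)^{2} = \left(7 \cdot 61 - 6\right)^{2} = \left(427 - 6\right)^{2} = 421^{2} = 177241$)
$- x = \left(-1\right) 177241 = -177241$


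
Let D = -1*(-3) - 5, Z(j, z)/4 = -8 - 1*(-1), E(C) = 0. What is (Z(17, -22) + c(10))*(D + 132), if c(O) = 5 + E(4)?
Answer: -2990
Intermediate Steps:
Z(j, z) = -28 (Z(j, z) = 4*(-8 - 1*(-1)) = 4*(-8 + 1) = 4*(-7) = -28)
c(O) = 5 (c(O) = 5 + 0 = 5)
D = -2 (D = 3 - 5 = -2)
(Z(17, -22) + c(10))*(D + 132) = (-28 + 5)*(-2 + 132) = -23*130 = -2990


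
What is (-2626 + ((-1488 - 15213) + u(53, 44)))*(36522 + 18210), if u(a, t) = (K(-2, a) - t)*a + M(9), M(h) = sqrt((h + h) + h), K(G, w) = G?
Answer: -1191241980 + 164196*sqrt(3) ≈ -1.1910e+9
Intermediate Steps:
M(h) = sqrt(3)*sqrt(h) (M(h) = sqrt(2*h + h) = sqrt(3*h) = sqrt(3)*sqrt(h))
u(a, t) = 3*sqrt(3) + a*(-2 - t) (u(a, t) = (-2 - t)*a + sqrt(3)*sqrt(9) = a*(-2 - t) + sqrt(3)*3 = a*(-2 - t) + 3*sqrt(3) = 3*sqrt(3) + a*(-2 - t))
(-2626 + ((-1488 - 15213) + u(53, 44)))*(36522 + 18210) = (-2626 + ((-1488 - 15213) + (-2*53 + 3*sqrt(3) - 1*53*44)))*(36522 + 18210) = (-2626 + (-16701 + (-106 + 3*sqrt(3) - 2332)))*54732 = (-2626 + (-16701 + (-2438 + 3*sqrt(3))))*54732 = (-2626 + (-19139 + 3*sqrt(3)))*54732 = (-21765 + 3*sqrt(3))*54732 = -1191241980 + 164196*sqrt(3)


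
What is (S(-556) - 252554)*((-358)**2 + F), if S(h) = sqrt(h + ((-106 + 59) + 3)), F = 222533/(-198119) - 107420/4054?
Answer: -12995906437367514254/401587213 + 514579315210510*I*sqrt(6)/401587213 ≈ -3.2361e+10 + 3.1387e+6*I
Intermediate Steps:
F = -11092045881/401587213 (F = 222533*(-1/198119) - 107420*1/4054 = -222533/198119 - 53710/2027 = -11092045881/401587213 ≈ -27.621)
S(h) = sqrt(-44 + h) (S(h) = sqrt(h + (-47 + 3)) = sqrt(h - 44) = sqrt(-44 + h))
(S(-556) - 252554)*((-358)**2 + F) = (sqrt(-44 - 556) - 252554)*((-358)**2 - 11092045881/401587213) = (sqrt(-600) - 252554)*(128164 - 11092045881/401587213) = (10*I*sqrt(6) - 252554)*(51457931521051/401587213) = (-252554 + 10*I*sqrt(6))*(51457931521051/401587213) = -12995906437367514254/401587213 + 514579315210510*I*sqrt(6)/401587213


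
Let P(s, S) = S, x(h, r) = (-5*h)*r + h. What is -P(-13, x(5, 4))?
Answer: 95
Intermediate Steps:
x(h, r) = h - 5*h*r (x(h, r) = -5*h*r + h = h - 5*h*r)
-P(-13, x(5, 4)) = -5*(1 - 5*4) = -5*(1 - 20) = -5*(-19) = -1*(-95) = 95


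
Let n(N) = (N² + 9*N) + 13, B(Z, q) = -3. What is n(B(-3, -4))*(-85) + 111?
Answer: 536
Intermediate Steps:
n(N) = 13 + N² + 9*N
n(B(-3, -4))*(-85) + 111 = (13 + (-3)² + 9*(-3))*(-85) + 111 = (13 + 9 - 27)*(-85) + 111 = -5*(-85) + 111 = 425 + 111 = 536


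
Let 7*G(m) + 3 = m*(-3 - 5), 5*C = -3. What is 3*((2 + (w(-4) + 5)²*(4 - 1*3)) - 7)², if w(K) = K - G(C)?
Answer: 89074803/1500625 ≈ 59.358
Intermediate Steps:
C = -⅗ (C = (⅕)*(-3) = -⅗ ≈ -0.60000)
G(m) = -3/7 - 8*m/7 (G(m) = -3/7 + (m*(-3 - 5))/7 = -3/7 + (m*(-8))/7 = -3/7 + (-8*m)/7 = -3/7 - 8*m/7)
w(K) = -9/35 + K (w(K) = K - (-3/7 - 8/7*(-⅗)) = K - (-3/7 + 24/35) = K - 1*9/35 = K - 9/35 = -9/35 + K)
3*((2 + (w(-4) + 5)²*(4 - 1*3)) - 7)² = 3*((2 + ((-9/35 - 4) + 5)²*(4 - 1*3)) - 7)² = 3*((2 + (-149/35 + 5)²*(4 - 3)) - 7)² = 3*((2 + (26/35)²*1) - 7)² = 3*((2 + (676/1225)*1) - 7)² = 3*((2 + 676/1225) - 7)² = 3*(3126/1225 - 7)² = 3*(-5449/1225)² = 3*(29691601/1500625) = 89074803/1500625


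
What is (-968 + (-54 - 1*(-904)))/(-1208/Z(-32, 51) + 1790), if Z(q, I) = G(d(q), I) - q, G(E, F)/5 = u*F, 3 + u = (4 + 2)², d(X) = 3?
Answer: -498373/7559461 ≈ -0.065927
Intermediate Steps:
u = 33 (u = -3 + (4 + 2)² = -3 + 6² = -3 + 36 = 33)
G(E, F) = 165*F (G(E, F) = 5*(33*F) = 165*F)
Z(q, I) = -q + 165*I (Z(q, I) = 165*I - q = -q + 165*I)
(-968 + (-54 - 1*(-904)))/(-1208/Z(-32, 51) + 1790) = (-968 + (-54 - 1*(-904)))/(-1208/(-1*(-32) + 165*51) + 1790) = (-968 + (-54 + 904))/(-1208/(32 + 8415) + 1790) = (-968 + 850)/(-1208/8447 + 1790) = -118/(-1208*1/8447 + 1790) = -118/(-1208/8447 + 1790) = -118/15118922/8447 = -118*8447/15118922 = -498373/7559461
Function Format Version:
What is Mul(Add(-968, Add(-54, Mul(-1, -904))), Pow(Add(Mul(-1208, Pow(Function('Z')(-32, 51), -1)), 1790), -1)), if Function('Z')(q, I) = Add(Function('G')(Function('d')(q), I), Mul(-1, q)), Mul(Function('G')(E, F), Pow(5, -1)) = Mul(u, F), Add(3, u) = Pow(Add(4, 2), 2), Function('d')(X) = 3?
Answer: Rational(-498373, 7559461) ≈ -0.065927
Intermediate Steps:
u = 33 (u = Add(-3, Pow(Add(4, 2), 2)) = Add(-3, Pow(6, 2)) = Add(-3, 36) = 33)
Function('G')(E, F) = Mul(165, F) (Function('G')(E, F) = Mul(5, Mul(33, F)) = Mul(165, F))
Function('Z')(q, I) = Add(Mul(-1, q), Mul(165, I)) (Function('Z')(q, I) = Add(Mul(165, I), Mul(-1, q)) = Add(Mul(-1, q), Mul(165, I)))
Mul(Add(-968, Add(-54, Mul(-1, -904))), Pow(Add(Mul(-1208, Pow(Function('Z')(-32, 51), -1)), 1790), -1)) = Mul(Add(-968, Add(-54, Mul(-1, -904))), Pow(Add(Mul(-1208, Pow(Add(Mul(-1, -32), Mul(165, 51)), -1)), 1790), -1)) = Mul(Add(-968, Add(-54, 904)), Pow(Add(Mul(-1208, Pow(Add(32, 8415), -1)), 1790), -1)) = Mul(Add(-968, 850), Pow(Add(Mul(-1208, Pow(8447, -1)), 1790), -1)) = Mul(-118, Pow(Add(Mul(-1208, Rational(1, 8447)), 1790), -1)) = Mul(-118, Pow(Add(Rational(-1208, 8447), 1790), -1)) = Mul(-118, Pow(Rational(15118922, 8447), -1)) = Mul(-118, Rational(8447, 15118922)) = Rational(-498373, 7559461)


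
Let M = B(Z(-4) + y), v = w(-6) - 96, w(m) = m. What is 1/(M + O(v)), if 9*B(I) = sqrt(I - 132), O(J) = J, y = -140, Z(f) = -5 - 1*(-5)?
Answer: -243/24794 - 9*I*sqrt(17)/210749 ≈ -0.0098008 - 0.00017608*I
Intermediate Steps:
Z(f) = 0 (Z(f) = -5 + 5 = 0)
v = -102 (v = -6 - 96 = -102)
B(I) = sqrt(-132 + I)/9 (B(I) = sqrt(I - 132)/9 = sqrt(-132 + I)/9)
M = 4*I*sqrt(17)/9 (M = sqrt(-132 + (0 - 140))/9 = sqrt(-132 - 140)/9 = sqrt(-272)/9 = (4*I*sqrt(17))/9 = 4*I*sqrt(17)/9 ≈ 1.8325*I)
1/(M + O(v)) = 1/(4*I*sqrt(17)/9 - 102) = 1/(-102 + 4*I*sqrt(17)/9)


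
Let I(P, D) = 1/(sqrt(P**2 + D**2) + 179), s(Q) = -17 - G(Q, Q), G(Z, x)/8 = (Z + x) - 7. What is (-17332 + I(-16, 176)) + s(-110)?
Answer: -12566018/809 - 16*sqrt(122)/809 ≈ -15533.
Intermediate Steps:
G(Z, x) = -56 + 8*Z + 8*x (G(Z, x) = 8*((Z + x) - 7) = 8*(-7 + Z + x) = -56 + 8*Z + 8*x)
s(Q) = 39 - 16*Q (s(Q) = -17 - (-56 + 8*Q + 8*Q) = -17 - (-56 + 16*Q) = -17 + (56 - 16*Q) = 39 - 16*Q)
I(P, D) = 1/(179 + sqrt(D**2 + P**2)) (I(P, D) = 1/(sqrt(D**2 + P**2) + 179) = 1/(179 + sqrt(D**2 + P**2)))
(-17332 + I(-16, 176)) + s(-110) = (-17332 + 1/(179 + sqrt(176**2 + (-16)**2))) + (39 - 16*(-110)) = (-17332 + 1/(179 + sqrt(30976 + 256))) + (39 + 1760) = (-17332 + 1/(179 + sqrt(31232))) + 1799 = (-17332 + 1/(179 + 16*sqrt(122))) + 1799 = -15533 + 1/(179 + 16*sqrt(122))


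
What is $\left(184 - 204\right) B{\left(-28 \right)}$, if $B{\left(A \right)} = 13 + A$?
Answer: $300$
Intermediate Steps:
$\left(184 - 204\right) B{\left(-28 \right)} = \left(184 - 204\right) \left(13 - 28\right) = \left(-20\right) \left(-15\right) = 300$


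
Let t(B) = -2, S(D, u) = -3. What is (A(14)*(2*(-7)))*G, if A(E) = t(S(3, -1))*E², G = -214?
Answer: -1174432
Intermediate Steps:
A(E) = -2*E²
(A(14)*(2*(-7)))*G = ((-2*14²)*(2*(-7)))*(-214) = (-2*196*(-14))*(-214) = -392*(-14)*(-214) = 5488*(-214) = -1174432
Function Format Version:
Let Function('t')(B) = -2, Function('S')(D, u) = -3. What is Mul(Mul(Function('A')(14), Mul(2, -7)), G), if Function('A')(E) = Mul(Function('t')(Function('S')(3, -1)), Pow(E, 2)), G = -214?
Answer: -1174432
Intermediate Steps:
Function('A')(E) = Mul(-2, Pow(E, 2))
Mul(Mul(Function('A')(14), Mul(2, -7)), G) = Mul(Mul(Mul(-2, Pow(14, 2)), Mul(2, -7)), -214) = Mul(Mul(Mul(-2, 196), -14), -214) = Mul(Mul(-392, -14), -214) = Mul(5488, -214) = -1174432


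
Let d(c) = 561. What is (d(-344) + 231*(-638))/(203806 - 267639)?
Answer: 13347/5803 ≈ 2.3000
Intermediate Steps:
(d(-344) + 231*(-638))/(203806 - 267639) = (561 + 231*(-638))/(203806 - 267639) = (561 - 147378)/(-63833) = -146817*(-1/63833) = 13347/5803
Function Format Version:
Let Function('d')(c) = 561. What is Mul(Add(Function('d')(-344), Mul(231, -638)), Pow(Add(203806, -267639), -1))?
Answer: Rational(13347, 5803) ≈ 2.3000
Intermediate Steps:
Mul(Add(Function('d')(-344), Mul(231, -638)), Pow(Add(203806, -267639), -1)) = Mul(Add(561, Mul(231, -638)), Pow(Add(203806, -267639), -1)) = Mul(Add(561, -147378), Pow(-63833, -1)) = Mul(-146817, Rational(-1, 63833)) = Rational(13347, 5803)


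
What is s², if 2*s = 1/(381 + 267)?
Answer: 1/1679616 ≈ 5.9537e-7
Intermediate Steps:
s = 1/1296 (s = 1/(2*(381 + 267)) = (½)/648 = (½)*(1/648) = 1/1296 ≈ 0.00077160)
s² = (1/1296)² = 1/1679616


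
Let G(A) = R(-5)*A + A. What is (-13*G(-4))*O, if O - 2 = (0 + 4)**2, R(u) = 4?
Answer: 4680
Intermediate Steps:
G(A) = 5*A (G(A) = 4*A + A = 5*A)
O = 18 (O = 2 + (0 + 4)**2 = 2 + 4**2 = 2 + 16 = 18)
(-13*G(-4))*O = -65*(-4)*18 = -13*(-20)*18 = 260*18 = 4680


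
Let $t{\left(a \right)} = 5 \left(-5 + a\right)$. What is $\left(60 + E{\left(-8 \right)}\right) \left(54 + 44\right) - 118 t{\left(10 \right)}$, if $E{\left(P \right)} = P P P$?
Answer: $-47246$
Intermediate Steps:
$t{\left(a \right)} = -25 + 5 a$
$E{\left(P \right)} = P^{3}$ ($E{\left(P \right)} = P^{2} P = P^{3}$)
$\left(60 + E{\left(-8 \right)}\right) \left(54 + 44\right) - 118 t{\left(10 \right)} = \left(60 + \left(-8\right)^{3}\right) \left(54 + 44\right) - 118 \left(-25 + 5 \cdot 10\right) = \left(60 - 512\right) 98 - 118 \left(-25 + 50\right) = \left(-452\right) 98 - 2950 = -44296 - 2950 = -47246$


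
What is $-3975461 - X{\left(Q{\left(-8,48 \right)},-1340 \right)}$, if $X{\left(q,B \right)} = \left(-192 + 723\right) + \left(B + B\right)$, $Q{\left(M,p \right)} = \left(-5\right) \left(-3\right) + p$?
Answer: $-3973312$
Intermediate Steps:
$Q{\left(M,p \right)} = 15 + p$
$X{\left(q,B \right)} = 531 + 2 B$
$-3975461 - X{\left(Q{\left(-8,48 \right)},-1340 \right)} = -3975461 - \left(531 + 2 \left(-1340\right)\right) = -3975461 - \left(531 - 2680\right) = -3975461 - -2149 = -3975461 + 2149 = -3973312$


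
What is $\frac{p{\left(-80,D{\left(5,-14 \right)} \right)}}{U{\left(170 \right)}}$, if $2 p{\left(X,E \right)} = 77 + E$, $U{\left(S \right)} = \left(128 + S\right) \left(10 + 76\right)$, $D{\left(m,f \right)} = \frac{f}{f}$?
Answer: $\frac{39}{25628} \approx 0.0015218$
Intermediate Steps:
$D{\left(m,f \right)} = 1$
$U{\left(S \right)} = 11008 + 86 S$ ($U{\left(S \right)} = \left(128 + S\right) 86 = 11008 + 86 S$)
$p{\left(X,E \right)} = \frac{77}{2} + \frac{E}{2}$ ($p{\left(X,E \right)} = \frac{77 + E}{2} = \frac{77}{2} + \frac{E}{2}$)
$\frac{p{\left(-80,D{\left(5,-14 \right)} \right)}}{U{\left(170 \right)}} = \frac{\frac{77}{2} + \frac{1}{2} \cdot 1}{11008 + 86 \cdot 170} = \frac{\frac{77}{2} + \frac{1}{2}}{11008 + 14620} = \frac{39}{25628}$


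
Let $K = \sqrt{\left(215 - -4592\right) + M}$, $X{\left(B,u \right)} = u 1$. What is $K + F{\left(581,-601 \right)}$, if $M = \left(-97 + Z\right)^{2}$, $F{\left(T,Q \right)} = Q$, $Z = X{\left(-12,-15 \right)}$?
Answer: $-601 + \sqrt{17351} \approx -469.28$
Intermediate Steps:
$X{\left(B,u \right)} = u$
$Z = -15$
$M = 12544$ ($M = \left(-97 - 15\right)^{2} = \left(-112\right)^{2} = 12544$)
$K = \sqrt{17351}$ ($K = \sqrt{\left(215 - -4592\right) + 12544} = \sqrt{\left(215 + 4592\right) + 12544} = \sqrt{4807 + 12544} = \sqrt{17351} \approx 131.72$)
$K + F{\left(581,-601 \right)} = \sqrt{17351} - 601 = -601 + \sqrt{17351}$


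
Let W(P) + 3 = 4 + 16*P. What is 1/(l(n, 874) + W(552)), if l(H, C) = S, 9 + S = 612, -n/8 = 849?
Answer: 1/9436 ≈ 0.00010598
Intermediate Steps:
n = -6792 (n = -8*849 = -6792)
W(P) = 1 + 16*P (W(P) = -3 + (4 + 16*P) = 1 + 16*P)
S = 603 (S = -9 + 612 = 603)
l(H, C) = 603
1/(l(n, 874) + W(552)) = 1/(603 + (1 + 16*552)) = 1/(603 + (1 + 8832)) = 1/(603 + 8833) = 1/9436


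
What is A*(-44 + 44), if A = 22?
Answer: 0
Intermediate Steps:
A*(-44 + 44) = 22*(-44 + 44) = 22*0 = 0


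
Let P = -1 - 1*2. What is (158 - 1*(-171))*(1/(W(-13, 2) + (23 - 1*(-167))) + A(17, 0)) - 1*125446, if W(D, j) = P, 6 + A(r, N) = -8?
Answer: -24319395/187 ≈ -1.3005e+5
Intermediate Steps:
A(r, N) = -14 (A(r, N) = -6 - 8 = -14)
P = -3 (P = -1 - 2 = -3)
W(D, j) = -3
(158 - 1*(-171))*(1/(W(-13, 2) + (23 - 1*(-167))) + A(17, 0)) - 1*125446 = (158 - 1*(-171))*(1/(-3 + (23 - 1*(-167))) - 14) - 1*125446 = (158 + 171)*(1/(-3 + (23 + 167)) - 14) - 125446 = 329*(1/(-3 + 190) - 14) - 125446 = 329*(1/187 - 14) - 125446 = 329*(-2617/187) - 125446 = -860993/187 - 125446 = -24319395/187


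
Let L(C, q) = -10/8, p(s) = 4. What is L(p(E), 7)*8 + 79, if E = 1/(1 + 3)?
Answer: 69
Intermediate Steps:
E = ¼ (E = 1/4 = ¼ ≈ 0.25000)
L(C, q) = -5/4 (L(C, q) = -10*⅛ = -5/4)
L(p(E), 7)*8 + 79 = -5/4*8 + 79 = -10 + 79 = 69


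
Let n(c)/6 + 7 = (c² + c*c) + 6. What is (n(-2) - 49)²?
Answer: 49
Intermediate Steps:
n(c) = -6 + 12*c² (n(c) = -42 + 6*((c² + c*c) + 6) = -42 + 6*((c² + c²) + 6) = -42 + 6*(2*c² + 6) = -42 + 6*(6 + 2*c²) = -42 + (36 + 12*c²) = -6 + 12*c²)
(n(-2) - 49)² = ((-6 + 12*(-2)²) - 49)² = ((-6 + 12*4) - 49)² = ((-6 + 48) - 49)² = (42 - 49)² = (-7)² = 49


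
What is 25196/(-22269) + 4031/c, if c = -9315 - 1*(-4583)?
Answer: -16076447/8105916 ≈ -1.9833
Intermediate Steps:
c = -4732 (c = -9315 + 4583 = -4732)
25196/(-22269) + 4031/c = 25196/(-22269) + 4031/(-4732) = 25196*(-1/22269) + 4031*(-1/4732) = -25196/22269 - 4031/4732 = -16076447/8105916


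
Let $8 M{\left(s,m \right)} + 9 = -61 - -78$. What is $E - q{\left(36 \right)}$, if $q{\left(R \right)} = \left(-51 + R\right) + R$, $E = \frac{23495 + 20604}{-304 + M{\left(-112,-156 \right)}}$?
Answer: $- \frac{50462}{303} \approx -166.54$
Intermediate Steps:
$M{\left(s,m \right)} = 1$ ($M{\left(s,m \right)} = - \frac{9}{8} + \frac{-61 - -78}{8} = - \frac{9}{8} + \frac{-61 + 78}{8} = - \frac{9}{8} + \frac{1}{8} \cdot 17 = - \frac{9}{8} + \frac{17}{8} = 1$)
$E = - \frac{44099}{303}$ ($E = \frac{23495 + 20604}{-304 + 1} = \frac{44099}{-303} = 44099 \left(- \frac{1}{303}\right) = - \frac{44099}{303} \approx -145.54$)
$q{\left(R \right)} = -51 + 2 R$
$E - q{\left(36 \right)} = - \frac{44099}{303} - \left(-51 + 2 \cdot 36\right) = - \frac{44099}{303} - \left(-51 + 72\right) = - \frac{44099}{303} - 21 = - \frac{50462}{303}$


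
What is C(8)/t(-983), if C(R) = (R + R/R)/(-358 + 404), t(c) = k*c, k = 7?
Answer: -9/316526 ≈ -2.8434e-5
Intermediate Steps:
t(c) = 7*c
C(R) = 1/46 + R/46 (C(R) = (R + 1)/46 = (1 + R)*(1/46) = 1/46 + R/46)
C(8)/t(-983) = (1/46 + (1/46)*8)/((7*(-983))) = (1/46 + 4/23)/(-6881) = (9/46)*(-1/6881) = -9/316526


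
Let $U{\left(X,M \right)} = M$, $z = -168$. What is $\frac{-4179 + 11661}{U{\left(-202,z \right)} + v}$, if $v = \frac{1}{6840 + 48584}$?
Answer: $- \frac{414682368}{9311231} \approx -44.536$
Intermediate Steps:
$v = \frac{1}{55424} \approx 1.8043 \cdot 10^{-5}$
$\frac{-4179 + 11661}{U{\left(-202,z \right)} + v} = \frac{-4179 + 11661}{-168 + \frac{1}{55424}} = \frac{7482}{- \frac{9311231}{55424}} = 7482 \left(- \frac{55424}{9311231}\right) = - \frac{414682368}{9311231}$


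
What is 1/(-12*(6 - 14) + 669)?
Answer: 1/765 ≈ 0.0013072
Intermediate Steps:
1/(-12*(6 - 14) + 669) = 1/(-12*(-8) + 669) = 1/(96 + 669) = 1/765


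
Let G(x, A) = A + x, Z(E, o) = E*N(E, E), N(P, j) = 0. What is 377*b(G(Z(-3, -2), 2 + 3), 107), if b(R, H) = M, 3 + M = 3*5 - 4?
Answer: 3016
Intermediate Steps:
M = 8 (M = -3 + (3*5 - 4) = -3 + (15 - 4) = -3 + 11 = 8)
Z(E, o) = 0 (Z(E, o) = E*0 = 0)
b(R, H) = 8
377*b(G(Z(-3, -2), 2 + 3), 107) = 377*8 = 3016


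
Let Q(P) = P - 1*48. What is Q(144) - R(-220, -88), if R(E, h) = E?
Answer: 316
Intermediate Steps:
Q(P) = -48 + P (Q(P) = P - 48 = -48 + P)
Q(144) - R(-220, -88) = (-48 + 144) - 1*(-220) = 96 + 220 = 316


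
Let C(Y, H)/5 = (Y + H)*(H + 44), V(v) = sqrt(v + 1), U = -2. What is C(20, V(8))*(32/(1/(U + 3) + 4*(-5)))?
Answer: -172960/19 ≈ -9103.2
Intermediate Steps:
V(v) = sqrt(1 + v)
C(Y, H) = 5*(44 + H)*(H + Y) (C(Y, H) = 5*((Y + H)*(H + 44)) = 5*((H + Y)*(44 + H)) = 5*((44 + H)*(H + Y)) = 5*(44 + H)*(H + Y))
C(20, V(8))*(32/(1/(U + 3) + 4*(-5))) = (5*(sqrt(1 + 8))**2 + 220*sqrt(1 + 8) + 220*20 + 5*sqrt(1 + 8)*20)*(32/(1/(-2 + 3) + 4*(-5))) = (5*(sqrt(9))**2 + 220*sqrt(9) + 4400 + 5*sqrt(9)*20)*(32/(1/1 - 20)) = (5*3**2 + 220*3 + 4400 + 5*3*20)*(32/(1 - 20)) = (5*9 + 660 + 4400 + 300)*(32/(-19)) = (45 + 660 + 4400 + 300)*(32*(-1/19)) = 5405*(-32/19) = -172960/19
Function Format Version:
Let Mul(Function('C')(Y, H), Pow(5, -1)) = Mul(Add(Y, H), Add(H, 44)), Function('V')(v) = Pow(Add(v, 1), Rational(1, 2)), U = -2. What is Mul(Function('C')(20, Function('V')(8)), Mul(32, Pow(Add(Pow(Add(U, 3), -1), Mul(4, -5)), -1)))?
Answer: Rational(-172960, 19) ≈ -9103.2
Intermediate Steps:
Function('V')(v) = Pow(Add(1, v), Rational(1, 2))
Function('C')(Y, H) = Mul(5, Add(44, H), Add(H, Y)) (Function('C')(Y, H) = Mul(5, Mul(Add(Y, H), Add(H, 44))) = Mul(5, Mul(Add(H, Y), Add(44, H))) = Mul(5, Mul(Add(44, H), Add(H, Y))) = Mul(5, Add(44, H), Add(H, Y)))
Mul(Function('C')(20, Function('V')(8)), Mul(32, Pow(Add(Pow(Add(U, 3), -1), Mul(4, -5)), -1))) = Mul(Add(Mul(5, Pow(Pow(Add(1, 8), Rational(1, 2)), 2)), Mul(220, Pow(Add(1, 8), Rational(1, 2))), Mul(220, 20), Mul(5, Pow(Add(1, 8), Rational(1, 2)), 20)), Mul(32, Pow(Add(Pow(Add(-2, 3), -1), Mul(4, -5)), -1))) = Mul(Add(Mul(5, Pow(Pow(9, Rational(1, 2)), 2)), Mul(220, Pow(9, Rational(1, 2))), 4400, Mul(5, Pow(9, Rational(1, 2)), 20)), Mul(32, Pow(Add(Pow(1, -1), -20), -1))) = Mul(Add(Mul(5, Pow(3, 2)), Mul(220, 3), 4400, Mul(5, 3, 20)), Mul(32, Pow(Add(1, -20), -1))) = Mul(Add(Mul(5, 9), 660, 4400, 300), Mul(32, Pow(-19, -1))) = Mul(Add(45, 660, 4400, 300), Mul(32, Rational(-1, 19))) = Mul(5405, Rational(-32, 19)) = Rational(-172960, 19)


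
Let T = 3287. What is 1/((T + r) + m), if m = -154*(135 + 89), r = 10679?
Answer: -1/20530 ≈ -4.8709e-5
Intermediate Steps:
m = -34496 (m = -154*224 = -34496)
1/((T + r) + m) = 1/((3287 + 10679) - 34496) = 1/(13966 - 34496) = 1/(-20530) = -1/20530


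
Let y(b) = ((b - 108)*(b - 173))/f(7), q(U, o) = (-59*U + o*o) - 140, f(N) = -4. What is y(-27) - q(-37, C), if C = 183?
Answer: -42282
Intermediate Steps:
q(U, o) = -140 + o² - 59*U (q(U, o) = (-59*U + o²) - 140 = (o² - 59*U) - 140 = -140 + o² - 59*U)
y(b) = -(-173 + b)*(-108 + b)/4 (y(b) = ((b - 108)*(b - 173))/(-4) = ((-108 + b)*(-173 + b))*(-¼) = ((-173 + b)*(-108 + b))*(-¼) = -(-173 + b)*(-108 + b)/4)
y(-27) - q(-37, C) = (-4671 - ¼*(-27)² + (281/4)*(-27)) - (-140 + 183² - 59*(-37)) = (-4671 - ¼*729 - 7587/4) - (-140 + 33489 + 2183) = (-4671 - 729/4 - 7587/4) - 1*35532 = -6750 - 35532 = -42282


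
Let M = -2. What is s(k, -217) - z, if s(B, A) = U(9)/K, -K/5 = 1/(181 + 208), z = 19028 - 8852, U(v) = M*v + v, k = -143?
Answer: -47379/5 ≈ -9475.8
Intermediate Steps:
U(v) = -v (U(v) = -2*v + v = -v)
z = 10176
K = -5/389 (K = -5/(181 + 208) = -5/389 ≈ -0.012853)
s(B, A) = 3501/5 (s(B, A) = (-1*9)/(-5/389) = -9*(-389/5) = 3501/5)
s(k, -217) - z = 3501/5 - 1*10176 = 3501/5 - 10176 = -47379/5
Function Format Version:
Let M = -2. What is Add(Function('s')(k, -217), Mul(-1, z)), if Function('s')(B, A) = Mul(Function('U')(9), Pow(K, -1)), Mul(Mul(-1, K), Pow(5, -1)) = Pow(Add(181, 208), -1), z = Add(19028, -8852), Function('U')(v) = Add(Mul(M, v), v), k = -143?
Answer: Rational(-47379, 5) ≈ -9475.8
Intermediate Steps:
Function('U')(v) = Mul(-1, v) (Function('U')(v) = Add(Mul(-2, v), v) = Mul(-1, v))
z = 10176
K = Rational(-5, 389) (K = Mul(-5, Pow(Add(181, 208), -1)) = Mul(-5, Pow(389, -1)) = Mul(-5, Rational(1, 389)) = Rational(-5, 389) ≈ -0.012853)
Function('s')(B, A) = Rational(3501, 5) (Function('s')(B, A) = Mul(Mul(-1, 9), Pow(Rational(-5, 389), -1)) = Mul(-9, Rational(-389, 5)) = Rational(3501, 5))
Add(Function('s')(k, -217), Mul(-1, z)) = Add(Rational(3501, 5), Mul(-1, 10176)) = Add(Rational(3501, 5), -10176) = Rational(-47379, 5)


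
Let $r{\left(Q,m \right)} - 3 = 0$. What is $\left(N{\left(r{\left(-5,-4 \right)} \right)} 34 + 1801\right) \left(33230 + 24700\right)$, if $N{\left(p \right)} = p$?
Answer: $110240790$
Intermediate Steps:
$r{\left(Q,m \right)} = 3$ ($r{\left(Q,m \right)} = 3 + 0 = 3$)
$\left(N{\left(r{\left(-5,-4 \right)} \right)} 34 + 1801\right) \left(33230 + 24700\right) = \left(3 \cdot 34 + 1801\right) \left(33230 + 24700\right) = \left(102 + 1801\right) 57930 = 1903 \cdot 57930 = 110240790$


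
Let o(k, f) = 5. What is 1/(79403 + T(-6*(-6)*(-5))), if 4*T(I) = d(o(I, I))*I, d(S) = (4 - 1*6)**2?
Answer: 1/79223 ≈ 1.2623e-5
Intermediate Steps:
d(S) = 4 (d(S) = (4 - 6)**2 = (-2)**2 = 4)
T(I) = I (T(I) = (4*I)/4 = I)
1/(79403 + T(-6*(-6)*(-5))) = 1/(79403 - 6*(-6)*(-5)) = 1/(79403 + 36*(-5)) = 1/(79403 - 180) = 1/79223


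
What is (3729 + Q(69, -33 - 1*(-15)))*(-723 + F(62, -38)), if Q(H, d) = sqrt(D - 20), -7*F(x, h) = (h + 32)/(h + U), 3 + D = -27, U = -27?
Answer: -1226732859/455 - 328971*I*sqrt(2)/91 ≈ -2.6961e+6 - 5112.5*I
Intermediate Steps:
D = -30 (D = -3 - 27 = -30)
F(x, h) = -(32 + h)/(7*(-27 + h)) (F(x, h) = -(h + 32)/(7*(h - 27)) = -(32 + h)/(7*(-27 + h)))
Q(H, d) = 5*I*sqrt(2) (Q(H, d) = sqrt(-30 - 20) = sqrt(-50) = 5*I*sqrt(2))
(3729 + Q(69, -33 - 1*(-15)))*(-723 + F(62, -38)) = (3729 + 5*I*sqrt(2))*(-723 + (-32 - 1*(-38))/(7*(-27 - 38))) = (3729 + 5*I*sqrt(2))*(-723 + (1/7)*(-32 + 38)/(-65)) = (3729 + 5*I*sqrt(2))*(-723 + (1/7)*(-1/65)*6) = (3729 + 5*I*sqrt(2))*(-723 - 6/455) = (3729 + 5*I*sqrt(2))*(-328971/455) = -1226732859/455 - 328971*I*sqrt(2)/91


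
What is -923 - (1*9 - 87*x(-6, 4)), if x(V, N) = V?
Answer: -1454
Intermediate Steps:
-923 - (1*9 - 87*x(-6, 4)) = -923 - (1*9 - 87*(-6)) = -923 - (9 + 522) = -923 - 1*531 = -923 - 531 = -1454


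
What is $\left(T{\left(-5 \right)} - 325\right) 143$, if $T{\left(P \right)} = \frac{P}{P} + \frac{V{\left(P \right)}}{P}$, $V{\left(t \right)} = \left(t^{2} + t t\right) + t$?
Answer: $-47619$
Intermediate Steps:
$V{\left(t \right)} = t + 2 t^{2}$ ($V{\left(t \right)} = \left(t^{2} + t^{2}\right) + t = 2 t^{2} + t = t + 2 t^{2}$)
$T{\left(P \right)} = 2 + 2 P$ ($T{\left(P \right)} = \frac{P}{P} + \frac{P \left(1 + 2 P\right)}{P} = 1 + \left(1 + 2 P\right) = 2 + 2 P$)
$\left(T{\left(-5 \right)} - 325\right) 143 = \left(\left(2 + 2 \left(-5\right)\right) - 325\right) 143 = \left(\left(2 - 10\right) - 325\right) 143 = \left(-8 - 325\right) 143 = \left(-333\right) 143 = -47619$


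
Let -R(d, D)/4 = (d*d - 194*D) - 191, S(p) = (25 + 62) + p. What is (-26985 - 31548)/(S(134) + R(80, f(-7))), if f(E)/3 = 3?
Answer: 19511/5877 ≈ 3.3199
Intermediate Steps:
f(E) = 9 (f(E) = 3*3 = 9)
S(p) = 87 + p
R(d, D) = 764 - 4*d² + 776*D (R(d, D) = -4*((d*d - 194*D) - 191) = -4*((d² - 194*D) - 191) = -4*(-191 + d² - 194*D) = 764 - 4*d² + 776*D)
(-26985 - 31548)/(S(134) + R(80, f(-7))) = (-26985 - 31548)/((87 + 134) + (764 - 4*80² + 776*9)) = -58533/(221 + (764 - 4*6400 + 6984)) = -58533/(221 + (764 - 25600 + 6984)) = -58533/(221 - 17852) = -58533/(-17631) = -58533*(-1/17631) = 19511/5877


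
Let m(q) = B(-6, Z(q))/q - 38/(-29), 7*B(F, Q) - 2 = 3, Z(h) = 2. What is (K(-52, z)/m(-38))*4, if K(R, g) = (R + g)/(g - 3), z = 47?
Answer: -38570/109593 ≈ -0.35194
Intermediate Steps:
B(F, Q) = 5/7 (B(F, Q) = 2/7 + (1/7)*3 = 2/7 + 3/7 = 5/7)
K(R, g) = (R + g)/(-3 + g)
m(q) = 38/29 + 5/(7*q) (m(q) = 5/(7*q) - 38/(-29) = 5/(7*q) - 38*(-1/29) = 5/(7*q) + 38/29 = 38/29 + 5/(7*q))
(K(-52, z)/m(-38))*4 = (((-52 + 47)/(-3 + 47))/(((1/203)*(145 + 266*(-38))/(-38))))*4 = ((-5/44)/(((1/203)*(-1/38)*(145 - 10108))))*4 = (((1/44)*(-5))/(((1/203)*(-1/38)*(-9963))))*4 = -5/(44*9963/7714)*4 = -5/44*7714/9963*4 = -19285/219186*4 = -38570/109593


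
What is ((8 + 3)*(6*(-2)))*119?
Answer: -15708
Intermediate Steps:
((8 + 3)*(6*(-2)))*119 = (11*(-12))*119 = -132*119 = -15708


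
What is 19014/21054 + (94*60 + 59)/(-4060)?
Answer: -245919/491260 ≈ -0.50059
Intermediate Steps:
19014/21054 + (94*60 + 59)/(-4060) = 19014*(1/21054) + (5640 + 59)*(-1/4060) = 3169/3509 + 5699*(-1/4060) = 3169/3509 - 5699/4060 = -245919/491260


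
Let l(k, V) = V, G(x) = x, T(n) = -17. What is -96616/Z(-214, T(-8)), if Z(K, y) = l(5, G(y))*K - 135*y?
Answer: -96616/5933 ≈ -16.285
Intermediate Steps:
Z(K, y) = -135*y + K*y (Z(K, y) = y*K - 135*y = K*y - 135*y = -135*y + K*y)
-96616/Z(-214, T(-8)) = -96616*(-1/(17*(-135 - 214))) = -96616/((-17*(-349))) = -96616/5933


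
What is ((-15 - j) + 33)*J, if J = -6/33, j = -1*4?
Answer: -4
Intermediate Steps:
j = -4
J = -2/11 (J = -6*1/33 = -2/11 ≈ -0.18182)
((-15 - j) + 33)*J = ((-15 - 1*(-4)) + 33)*(-2/11) = ((-15 + 4) + 33)*(-2/11) = (-11 + 33)*(-2/11) = 22*(-2/11) = -4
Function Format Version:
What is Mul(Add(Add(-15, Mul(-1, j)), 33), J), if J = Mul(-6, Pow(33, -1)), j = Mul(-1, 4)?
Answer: -4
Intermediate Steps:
j = -4
J = Rational(-2, 11) (J = Mul(-6, Rational(1, 33)) = Rational(-2, 11) ≈ -0.18182)
Mul(Add(Add(-15, Mul(-1, j)), 33), J) = Mul(Add(Add(-15, Mul(-1, -4)), 33), Rational(-2, 11)) = Mul(Add(Add(-15, 4), 33), Rational(-2, 11)) = Mul(Add(-11, 33), Rational(-2, 11)) = Mul(22, Rational(-2, 11)) = -4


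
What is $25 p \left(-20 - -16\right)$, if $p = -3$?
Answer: $300$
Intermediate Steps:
$25 p \left(-20 - -16\right) = 25 \left(-3\right) \left(-20 - -16\right) = - 75 \left(-20 + 16\right) = \left(-75\right) \left(-4\right) = 300$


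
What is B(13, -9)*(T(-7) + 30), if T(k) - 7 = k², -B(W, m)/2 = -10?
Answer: 1720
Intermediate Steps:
B(W, m) = 20 (B(W, m) = -2*(-10) = 20)
T(k) = 7 + k²
B(13, -9)*(T(-7) + 30) = 20*((7 + (-7)²) + 30) = 20*((7 + 49) + 30) = 20*(56 + 30) = 20*86 = 1720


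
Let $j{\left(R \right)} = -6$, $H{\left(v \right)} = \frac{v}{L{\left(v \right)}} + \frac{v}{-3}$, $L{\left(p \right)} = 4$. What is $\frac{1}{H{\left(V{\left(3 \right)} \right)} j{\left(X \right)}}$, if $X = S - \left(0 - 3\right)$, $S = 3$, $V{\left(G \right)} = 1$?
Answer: $2$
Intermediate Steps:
$X = 6$ ($X = 3 - \left(0 - 3\right) = 3 - -3 = 3 + 3 = 6$)
$H{\left(v \right)} = - \frac{v}{12}$ ($H{\left(v \right)} = \frac{v}{4} + \frac{v}{-3} = v \frac{1}{4} + v \left(- \frac{1}{3}\right) = \frac{v}{4} - \frac{v}{3} = - \frac{v}{12}$)
$\frac{1}{H{\left(V{\left(3 \right)} \right)} j{\left(X \right)}} = \frac{1}{\left(- \frac{1}{12}\right) 1 \left(-6\right)} = \frac{1}{\left(- \frac{1}{12}\right) \left(-6\right)} = \frac{1}{\frac{1}{2}} = 2$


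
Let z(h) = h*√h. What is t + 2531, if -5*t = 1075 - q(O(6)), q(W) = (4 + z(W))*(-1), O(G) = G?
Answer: 11576/5 - 6*√6/5 ≈ 2312.3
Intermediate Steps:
z(h) = h^(3/2)
q(W) = -4 - W^(3/2) (q(W) = (4 + W^(3/2))*(-1) = -4 - W^(3/2))
t = -1079/5 - 6*√6/5 (t = -(1075 - (-4 - 6^(3/2)))/5 = -(1075 - (-4 - 6*√6))/5 = -(1075 + (4 + 6*√6))/5 = -(1079 + 6*√6)/5 = -1079/5 - 6*√6/5 ≈ -218.74)
t + 2531 = (-1079/5 - 6*√6/5) + 2531 = 11576/5 - 6*√6/5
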